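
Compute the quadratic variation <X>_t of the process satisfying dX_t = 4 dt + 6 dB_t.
<X>_t = 36*t

For an Itô process dX_t = a(t) dt + b(t) dB_t, the quadratic variation is <X>_t = int_0^t b(s)^2 ds (the drift term does not contribute). Here b(s) = 6, so
  b(s)^2 = 36.
Integrating from 0 to t:
  <X>_t = int_0^t (36) ds = 36*t.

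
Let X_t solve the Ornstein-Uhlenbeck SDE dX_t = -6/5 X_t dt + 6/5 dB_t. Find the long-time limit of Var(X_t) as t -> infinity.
lim Var(X_t) = 3/5

The OU SDE dX = -theta X dt + sigma dB admits the integrating factor exp(theta t): d(exp(theta t) X_t) = sigma exp(theta t) dB_t. Integrating from 0 to t gives X_t = x_0 * exp(-theta t) + sigma * int_0^t exp(-theta (t-s)) dB_s for any initial x_0. The Itô integral has variance (by the Itô isometry) sigma^2 * int_0^t exp(-2 theta (t - s)) ds = sigma^2 * (1 - exp(-2 theta t)) / (2 theta), independent of x_0.
With theta = 6/5, sigma = 6/5:
  Var(X_t) = (6/5)^2 * (1 - exp(-2*6/5 t)) / (2 * 6/5) = 3/5 - 3*exp(-12*t/5)/5.
As t -> infinity, exp(-2*6/5 t) -> 0, so the stationary variance is sigma^2 / (2 theta) = 3/5.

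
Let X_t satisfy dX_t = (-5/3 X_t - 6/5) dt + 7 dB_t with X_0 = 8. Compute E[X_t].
E[X_t] = -18/25 + 218*exp(-5*t/3)/25

Taking expectations and using E[dB_t] = 0, the mean m(t) = E[X_t] satisfies the ODE m'(t) = a m(t) + b with m(0) = x_0. With a = -5/3, b = -6/5, x_0 = 8, the solution is
  m(t) = x_0 * exp(a t) + (b/a) * (exp(a t) - 1)
       = 8 * exp((-5/3) t) + ((-6/5)/(-5/3)) * (exp((-5/3) t) - 1)
       = -18/25 + 218*exp(-5*t/3)/25.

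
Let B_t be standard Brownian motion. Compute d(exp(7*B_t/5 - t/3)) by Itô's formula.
d(exp(7*B_t/5 - t/3)) = (97*exp(7*B_t/5 - t/3)/150) dt + (7*exp(7*B_t/5 - t/3)/5) dB_t

Itô's formula for f(t, x): d f(t, B_t) = (f_t + (1/2) f_xx) dt + f_x dB_t. Compute partials of f(t, x) = exp(-t/3 + 7*x/5):
  f_t(t,x)  = -exp(-t/3 + 7*x/5)/3
  f_x(t,x)  = 7*exp(-t/3 + 7*x/5)/5
  f_xx(t,x) = 49*exp(-t/3 + 7*x/5)/25
Assemble drift = f_t + (1/2) f_xx = 97*exp(-t/3 + 7*x/5)/150 and diffusion = f_x = 7*exp(-t/3 + 7*x/5)/5. Substituting x = B_t:
  d(exp(7*B_t/5 - t/3)) = (97*exp(7*B_t/5 - t/3)/150) dt + (7*exp(7*B_t/5 - t/3)/5) dB_t.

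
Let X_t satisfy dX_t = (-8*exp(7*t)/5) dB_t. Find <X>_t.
<X>_t = 32*exp(14*t)/175 - 32/175

For an Itô process dX_t = a(t) dt + b(t) dB_t, the quadratic variation is <X>_t = int_0^t b(s)^2 ds (the drift term does not contribute). Here b(s) = -8*exp(7*s)/5, so
  b(s)^2 = 64*exp(14*s)/25.
Integrating from 0 to t:
  <X>_t = int_0^t (64*exp(14*s)/25) ds = 32*exp(14*t)/175 - 32/175.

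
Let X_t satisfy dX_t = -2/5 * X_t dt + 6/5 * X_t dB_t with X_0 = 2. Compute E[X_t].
E[X_t] = 2*exp(-2*t/5)

For GBM dX = mu X dt + sigma X dB with X_0 = x_0, apply Itô to Y = log X: dY = (mu - sigma^2/2) dt + sigma dB, so Y_t = log(x_0) + (mu - sigma^2/2) t + sigma B_t and hence X_t = x_0 * exp((mu - sigma^2/2) t + sigma B_t).
With mu = -2/5, sigma = 6/5, x_0 = 2, this gives:
  X_t = 2 * exp((-28/25) * t + (6/5) * B_t).
Since sigma*B_t ~ Normal(0, sigma^2 t), E[exp(sigma*B_t)] = exp(sigma^2 t / 2); so E[X_t] = x_0 * exp((mu - sigma^2/2) t) * exp(sigma^2 t / 2) = x_0 * exp(mu t) = 2*exp(-2*t/5).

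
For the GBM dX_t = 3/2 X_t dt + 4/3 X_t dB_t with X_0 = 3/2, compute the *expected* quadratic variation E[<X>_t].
E[<X>_t] = 36*exp(43*t/9)/43 - 36/43

<X>_t = int_0^t ((4/3) * X_s)^2 ds. Taking expectation inside the integral: E[<X>_t] = (4/3)^2 * int_0^t E[X_s^2] ds. For GBM, E[X_s^2] = x_0^2 * exp((2 mu + sigma^2) s). Integrating:
  E[<X>_t] = (4/3)^2 * (3/2)^2 * (exp((2*(3/2) + (4/3)^2) t) - 1) / (2*(3/2) + (4/3)^2)
           = (4/3)^2 * (3/2)^2 * (exp((43/9) t) - 1) / (43/9) = 36*exp(43*t/9)/43 - 36/43.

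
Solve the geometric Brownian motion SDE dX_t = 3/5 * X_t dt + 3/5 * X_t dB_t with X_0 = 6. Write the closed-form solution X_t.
X_t = 6 * exp((21/50) * t + (3/5) * B_t)

For GBM dX = mu X dt + sigma X dB with X_0 = x_0, apply Itô to Y = log X: dY = (mu - sigma^2/2) dt + sigma dB, so Y_t = log(x_0) + (mu - sigma^2/2) t + sigma B_t and hence X_t = x_0 * exp((mu - sigma^2/2) t + sigma B_t).
With mu = 3/5, sigma = 3/5, x_0 = 6, this gives:
  X_t = 6 * exp((21/50) * t + (3/5) * B_t).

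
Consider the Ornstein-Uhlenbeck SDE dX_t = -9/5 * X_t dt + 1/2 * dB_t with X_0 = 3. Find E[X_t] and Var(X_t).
E[X_t] = 3*exp(-9*t/5); Var(X_t) = 5/72 - 5*exp(-18*t/5)/72

The OU SDE dX = -theta X dt + sigma dB admits the integrating factor exp(theta t): d(exp(theta t) X_t) = sigma exp(theta t) dB_t. Integrating from 0 to t:
  X_t = x_0 * exp(-theta t) + sigma * int_0^t exp(-theta (t-s)) dB_s.
The Itô integral has mean 0 and (by the Itô isometry) variance sigma^2 * int_0^t exp(-2 theta (t - s)) ds = sigma^2 * (1 - exp(-2 theta t)) / (2 theta).
With theta = 9/5, sigma = 1/2, x_0 = 3:
  E[X_t] = 3 * exp(-9/5 t) = 3*exp(-9*t/5)
  Var(X_t) = (1/2)^2 * (1 - exp(-2*9/5 t)) / (2 * 9/5) = 5/72 - 5*exp(-18*t/5)/72.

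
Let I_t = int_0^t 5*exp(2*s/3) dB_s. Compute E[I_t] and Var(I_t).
E[I_t] = 0; Var(I_t) = 75*exp(4*t/3)/4 - 75/4

The Itô integral of a deterministic integrand f(s) has mean 0 because each increment f(s) * (B_{s+ds} - B_s) has mean 0. By the Itô isometry:
  Var( int_0^t f(s) dB_s ) = E[ (int_0^t f(s) dB_s)^2 ] = int_0^t f(s)^2 ds.
Here f(s) = 5*exp(2*s/3), so f(s)^2 = 25*exp(4*s/3). Integrate:
  int_0^t (25*exp(4*s/3)) ds = 75*exp(4*t/3)/4 - 75/4.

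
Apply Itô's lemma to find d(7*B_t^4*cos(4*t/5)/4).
d(7*B_t^4*cos(4*t/5)/4) = (7*B_t^2*(-2*B_t^2*sin(4*t/5) + 15*cos(4*t/5))/10) dt + (7*B_t^3*cos(4*t/5)) dB_t

Itô's formula for f(t, x): d f(t, B_t) = (f_t + (1/2) f_xx) dt + f_x dB_t. Compute partials of f(t, x) = 7*x^4*cos(4*t/5)/4:
  f_t(t,x)  = -7*x^4*sin(4*t/5)/5
  f_x(t,x)  = 7*x^3*cos(4*t/5)
  f_xx(t,x) = 21*x^2*cos(4*t/5)
Assemble drift = f_t + (1/2) f_xx = 7*x^2*(-2*x^2*sin(4*t/5) + 15*cos(4*t/5))/10 and diffusion = f_x = 7*x^3*cos(4*t/5). Substituting x = B_t:
  d(7*B_t^4*cos(4*t/5)/4) = (7*B_t^2*(-2*B_t^2*sin(4*t/5) + 15*cos(4*t/5))/10) dt + (7*B_t^3*cos(4*t/5)) dB_t.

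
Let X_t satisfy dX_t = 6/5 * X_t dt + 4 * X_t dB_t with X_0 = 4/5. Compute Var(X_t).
Var(X_t) = 16*(exp(16*t) - 1)*exp(12*t/5)/25

For GBM dX = mu X dt + sigma X dB with X_0 = x_0, apply Itô to Y = log X: dY = (mu - sigma^2/2) dt + sigma dB, so Y_t = log(x_0) + (mu - sigma^2/2) t + sigma B_t and hence X_t = x_0 * exp((mu - sigma^2/2) t + sigma B_t).
With mu = 6/5, sigma = 4, x_0 = 4/5, this gives:
  X_t = 4/5 * exp((-34/5) * t + (4) * B_t).
Since sigma*B_t ~ Normal(0, sigma^2 t), E[exp(sigma*B_t)] = exp(sigma^2 t / 2); so E[X_t] = x_0 * exp((mu - sigma^2/2) t) * exp(sigma^2 t / 2) = x_0 * exp(mu t) = 4*exp(6*t/5)/5.
Var(X_t) = E[X_t^2] - (E[X_t])^2 = x_0^2 * exp(2 mu t) * (exp(sigma^2 t) - 1) = 16*(exp(16*t) - 1)*exp(12*t/5)/25.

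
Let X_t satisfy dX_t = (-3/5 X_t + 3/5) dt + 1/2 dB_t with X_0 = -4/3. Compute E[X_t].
E[X_t] = 1 - 7*exp(-3*t/5)/3

Taking expectations and using E[dB_t] = 0, the mean m(t) = E[X_t] satisfies the ODE m'(t) = a m(t) + b with m(0) = x_0. With a = -3/5, b = 3/5, x_0 = -4/3, the solution is
  m(t) = x_0 * exp(a t) + (b/a) * (exp(a t) - 1)
       = (-4/3) * exp((-3/5) t) + ((3/5)/(-3/5)) * (exp((-3/5) t) - 1)
       = 1 - 7*exp(-3*t/5)/3.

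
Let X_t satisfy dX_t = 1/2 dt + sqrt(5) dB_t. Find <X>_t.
<X>_t = 5*t

For an Itô process dX_t = a(t) dt + b(t) dB_t, the quadratic variation is <X>_t = int_0^t b(s)^2 ds (the drift term does not contribute). Here b(s) = sqrt(5), so
  b(s)^2 = 5.
Integrating from 0 to t:
  <X>_t = int_0^t (5) ds = 5*t.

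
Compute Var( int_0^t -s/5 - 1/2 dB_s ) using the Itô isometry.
Var = t*(4*t^2 + 30*t + 75)/300

The Itô integral of a deterministic integrand f(s) has mean 0 because each increment f(s) * (B_{s+ds} - B_s) has mean 0. By the Itô isometry:
  Var( int_0^t f(s) dB_s ) = E[ (int_0^t f(s) dB_s)^2 ] = int_0^t f(s)^2 ds.
Here f(s) = -s/5 - 1/2, so f(s)^2 = (2*s + 5)^2/100. Integrate:
  int_0^t ((2*s + 5)^2/100) ds = t*(4*t^2 + 30*t + 75)/300.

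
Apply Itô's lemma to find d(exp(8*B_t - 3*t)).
d(exp(8*B_t - 3*t)) = (29*exp(8*B_t - 3*t)) dt + (8*exp(8*B_t - 3*t)) dB_t

Itô's formula for f(t, x): d f(t, B_t) = (f_t + (1/2) f_xx) dt + f_x dB_t. Compute partials of f(t, x) = exp(-3*t + 8*x):
  f_t(t,x)  = -3*exp(-3*t + 8*x)
  f_x(t,x)  = 8*exp(-3*t + 8*x)
  f_xx(t,x) = 64*exp(-3*t + 8*x)
Assemble drift = f_t + (1/2) f_xx = 29*exp(-3*t + 8*x) and diffusion = f_x = 8*exp(-3*t + 8*x). Substituting x = B_t:
  d(exp(8*B_t - 3*t)) = (29*exp(8*B_t - 3*t)) dt + (8*exp(8*B_t - 3*t)) dB_t.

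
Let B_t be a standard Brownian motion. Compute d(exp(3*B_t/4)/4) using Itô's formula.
d(exp(3*B_t/4)/4) = (9*exp(3*B_t/4)/128) dt + (3*exp(3*B_t/4)/16) dB_t

Itô's formula for f(B_t) gives d f(B_t) = f'(B_t) dB_t + (1/2) f''(B_t) dt. Compute derivatives of f(x) = exp(3*x/4)/4:
  f'(x)  = 3*exp(3*x/4)/16
  f''(x) = 9*exp(3*x/4)/64
Substitute x = B_t and multiply the f'' term by 1/2:
  drift     = (1/2) * (9*exp(3*x/4)/64) evaluated at B_t = 9*exp(3*B_t/4)/128
  diffusion = (3*exp(3*x/4)/16) evaluated at B_t = 3*exp(3*B_t/4)/16
Therefore d(exp(3*B_t/4)/4) = (9*exp(3*B_t/4)/128) dt + (3*exp(3*B_t/4)/16) dB_t.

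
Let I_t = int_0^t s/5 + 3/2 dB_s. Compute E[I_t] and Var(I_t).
E[I_t] = 0; Var(I_t) = t*(4*t^2 + 90*t + 675)/300

The Itô integral of a deterministic integrand f(s) has mean 0 because each increment f(s) * (B_{s+ds} - B_s) has mean 0. By the Itô isometry:
  Var( int_0^t f(s) dB_s ) = E[ (int_0^t f(s) dB_s)^2 ] = int_0^t f(s)^2 ds.
Here f(s) = s/5 + 3/2, so f(s)^2 = (2*s + 15)^2/100. Integrate:
  int_0^t ((2*s + 15)^2/100) ds = t*(4*t^2 + 90*t + 675)/300.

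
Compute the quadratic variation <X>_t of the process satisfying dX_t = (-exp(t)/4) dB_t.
<X>_t = exp(2*t)/32 - 1/32

For an Itô process dX_t = a(t) dt + b(t) dB_t, the quadratic variation is <X>_t = int_0^t b(s)^2 ds (the drift term does not contribute). Here b(s) = -exp(s)/4, so
  b(s)^2 = exp(2*s)/16.
Integrating from 0 to t:
  <X>_t = int_0^t (exp(2*s)/16) ds = exp(2*t)/32 - 1/32.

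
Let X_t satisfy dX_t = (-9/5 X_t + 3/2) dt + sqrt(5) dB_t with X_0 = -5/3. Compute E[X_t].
E[X_t] = 5/6 - 5*exp(-9*t/5)/2

Taking expectations and using E[dB_t] = 0, the mean m(t) = E[X_t] satisfies the ODE m'(t) = a m(t) + b with m(0) = x_0. With a = -9/5, b = 3/2, x_0 = -5/3, the solution is
  m(t) = x_0 * exp(a t) + (b/a) * (exp(a t) - 1)
       = (-5/3) * exp((-9/5) t) + ((3/2)/(-9/5)) * (exp((-9/5) t) - 1)
       = 5/6 - 5*exp(-9*t/5)/2.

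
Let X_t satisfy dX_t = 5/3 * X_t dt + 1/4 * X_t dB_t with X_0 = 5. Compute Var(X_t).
Var(X_t) = 25*(exp(t/16) - 1)*exp(10*t/3)

For GBM dX = mu X dt + sigma X dB with X_0 = x_0, apply Itô to Y = log X: dY = (mu - sigma^2/2) dt + sigma dB, so Y_t = log(x_0) + (mu - sigma^2/2) t + sigma B_t and hence X_t = x_0 * exp((mu - sigma^2/2) t + sigma B_t).
With mu = 5/3, sigma = 1/4, x_0 = 5, this gives:
  X_t = 5 * exp((157/96) * t + (1/4) * B_t).
Since sigma*B_t ~ Normal(0, sigma^2 t), E[exp(sigma*B_t)] = exp(sigma^2 t / 2); so E[X_t] = x_0 * exp((mu - sigma^2/2) t) * exp(sigma^2 t / 2) = x_0 * exp(mu t) = 5*exp(5*t/3).
Var(X_t) = E[X_t^2] - (E[X_t])^2 = x_0^2 * exp(2 mu t) * (exp(sigma^2 t) - 1) = 25*(exp(t/16) - 1)*exp(10*t/3).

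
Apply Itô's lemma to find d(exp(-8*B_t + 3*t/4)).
d(exp(-8*B_t + 3*t/4)) = (131*exp(-8*B_t + 3*t/4)/4) dt + (-8*exp(-8*B_t + 3*t/4)) dB_t

Itô's formula for f(t, x): d f(t, B_t) = (f_t + (1/2) f_xx) dt + f_x dB_t. Compute partials of f(t, x) = exp(3*t/4 - 8*x):
  f_t(t,x)  = 3*exp(3*t/4 - 8*x)/4
  f_x(t,x)  = -8*exp(3*t/4 - 8*x)
  f_xx(t,x) = 64*exp(3*t/4 - 8*x)
Assemble drift = f_t + (1/2) f_xx = 131*exp(3*t/4 - 8*x)/4 and diffusion = f_x = -8*exp(3*t/4 - 8*x). Substituting x = B_t:
  d(exp(-8*B_t + 3*t/4)) = (131*exp(-8*B_t + 3*t/4)/4) dt + (-8*exp(-8*B_t + 3*t/4)) dB_t.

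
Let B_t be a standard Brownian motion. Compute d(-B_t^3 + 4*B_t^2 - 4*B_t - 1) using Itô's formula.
d(-B_t^3 + 4*B_t^2 - 4*B_t - 1) = (4 - 3*B_t) dt + (-3*B_t^2 + 8*B_t - 4) dB_t

Itô's formula for f(B_t) gives d f(B_t) = f'(B_t) dB_t + (1/2) f''(B_t) dt. Compute derivatives of f(x) = -x^3 + 4*x^2 - 4*x - 1:
  f'(x)  = -3*x^2 + 8*x - 4
  f''(x) = 8 - 6*x
Substitute x = B_t and multiply the f'' term by 1/2:
  drift     = (1/2) * (8 - 6*x) evaluated at B_t = 4 - 3*B_t
  diffusion = (-3*x^2 + 8*x - 4) evaluated at B_t = -3*B_t^2 + 8*B_t - 4
Therefore d(-B_t^3 + 4*B_t^2 - 4*B_t - 1) = (4 - 3*B_t) dt + (-3*B_t^2 + 8*B_t - 4) dB_t.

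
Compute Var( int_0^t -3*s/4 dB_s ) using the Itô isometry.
Var = 3*t^3/16

The Itô integral of a deterministic integrand f(s) has mean 0 because each increment f(s) * (B_{s+ds} - B_s) has mean 0. By the Itô isometry:
  Var( int_0^t f(s) dB_s ) = E[ (int_0^t f(s) dB_s)^2 ] = int_0^t f(s)^2 ds.
Here f(s) = -3*s/4, so f(s)^2 = 9*s^2/16. Integrate:
  int_0^t (9*s^2/16) ds = 3*t^3/16.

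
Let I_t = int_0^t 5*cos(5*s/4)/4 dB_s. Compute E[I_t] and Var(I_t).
E[I_t] = 0; Var(I_t) = 25*t/32 + 5*sin(5*t/2)/16

The Itô integral of a deterministic integrand f(s) has mean 0 because each increment f(s) * (B_{s+ds} - B_s) has mean 0. By the Itô isometry:
  Var( int_0^t f(s) dB_s ) = E[ (int_0^t f(s) dB_s)^2 ] = int_0^t f(s)^2 ds.
Here f(s) = 5*cos(5*s/4)/4, so f(s)^2 = 25*cos(5*s/4)^2/16. Integrate:
  int_0^t (25*cos(5*s/4)^2/16) ds = 25*t/32 + 5*sin(5*t/2)/16.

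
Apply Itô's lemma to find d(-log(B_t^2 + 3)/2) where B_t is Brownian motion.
d(-log(B_t^2 + 3)/2) = ((B_t^2 - 3)/(2*(B_t^2 + 3)^2)) dt + (-B_t/(B_t^2 + 3)) dB_t

Itô's formula for f(B_t) gives d f(B_t) = f'(B_t) dB_t + (1/2) f''(B_t) dt. Compute derivatives of f(x) = -log(x^2 + 3)/2:
  f'(x)  = -x/(x^2 + 3)
  f''(x) = (x^2 - 3)/(x^2 + 3)^2
Substitute x = B_t and multiply the f'' term by 1/2:
  drift     = (1/2) * ((x^2 - 3)/(x^2 + 3)^2) evaluated at B_t = (B_t^2 - 3)/(2*(B_t^2 + 3)^2)
  diffusion = (-x/(x^2 + 3)) evaluated at B_t = -B_t/(B_t^2 + 3)
Therefore d(-log(B_t^2 + 3)/2) = ((B_t^2 - 3)/(2*(B_t^2 + 3)^2)) dt + (-B_t/(B_t^2 + 3)) dB_t.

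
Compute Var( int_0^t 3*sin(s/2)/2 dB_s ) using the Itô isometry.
Var = 9*t/8 - 9*sin(t)/8

The Itô integral of a deterministic integrand f(s) has mean 0 because each increment f(s) * (B_{s+ds} - B_s) has mean 0. By the Itô isometry:
  Var( int_0^t f(s) dB_s ) = E[ (int_0^t f(s) dB_s)^2 ] = int_0^t f(s)^2 ds.
Here f(s) = 3*sin(s/2)/2, so f(s)^2 = 9*sin(s/2)^2/4. Integrate:
  int_0^t (9*sin(s/2)^2/4) ds = 9*t/8 - 9*sin(t)/8.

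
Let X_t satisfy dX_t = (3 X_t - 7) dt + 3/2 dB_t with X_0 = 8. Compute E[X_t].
E[X_t] = 17*exp(3*t)/3 + 7/3

Taking expectations and using E[dB_t] = 0, the mean m(t) = E[X_t] satisfies the ODE m'(t) = a m(t) + b with m(0) = x_0. With a = 3, b = -7, x_0 = 8, the solution is
  m(t) = x_0 * exp(a t) + (b/a) * (exp(a t) - 1)
       = 8 * exp(3 t) + ((-7)/3) * (exp(3 t) - 1)
       = 17*exp(3*t)/3 + 7/3.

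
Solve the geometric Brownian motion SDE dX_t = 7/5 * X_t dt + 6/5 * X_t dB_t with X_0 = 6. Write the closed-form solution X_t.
X_t = 6 * exp((17/25) * t + (6/5) * B_t)

For GBM dX = mu X dt + sigma X dB with X_0 = x_0, apply Itô to Y = log X: dY = (mu - sigma^2/2) dt + sigma dB, so Y_t = log(x_0) + (mu - sigma^2/2) t + sigma B_t and hence X_t = x_0 * exp((mu - sigma^2/2) t + sigma B_t).
With mu = 7/5, sigma = 6/5, x_0 = 6, this gives:
  X_t = 6 * exp((17/25) * t + (6/5) * B_t).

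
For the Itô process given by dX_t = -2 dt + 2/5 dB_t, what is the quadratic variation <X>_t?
<X>_t = 4*t/25

For an Itô process dX_t = a(t) dt + b(t) dB_t, the quadratic variation is <X>_t = int_0^t b(s)^2 ds (the drift term does not contribute). Here b(s) = 2/5, so
  b(s)^2 = 4/25.
Integrating from 0 to t:
  <X>_t = int_0^t (4/25) ds = 4*t/25.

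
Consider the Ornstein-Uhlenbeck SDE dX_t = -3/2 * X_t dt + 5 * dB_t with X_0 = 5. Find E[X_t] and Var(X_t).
E[X_t] = 5*exp(-3*t/2); Var(X_t) = 25/3 - 25*exp(-3*t)/3

The OU SDE dX = -theta X dt + sigma dB admits the integrating factor exp(theta t): d(exp(theta t) X_t) = sigma exp(theta t) dB_t. Integrating from 0 to t:
  X_t = x_0 * exp(-theta t) + sigma * int_0^t exp(-theta (t-s)) dB_s.
The Itô integral has mean 0 and (by the Itô isometry) variance sigma^2 * int_0^t exp(-2 theta (t - s)) ds = sigma^2 * (1 - exp(-2 theta t)) / (2 theta).
With theta = 3/2, sigma = 5, x_0 = 5:
  E[X_t] = 5 * exp(-3/2 t) = 5*exp(-3*t/2)
  Var(X_t) = (5)^2 * (1 - exp(-2*3/2 t)) / (2 * 3/2) = 25/3 - 25*exp(-3*t)/3.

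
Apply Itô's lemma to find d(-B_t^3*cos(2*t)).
d(-B_t^3*cos(2*t)) = (B_t*(2*B_t^2*sin(2*t) - 3*cos(2*t))) dt + (-3*B_t^2*cos(2*t)) dB_t

Itô's formula for f(t, x): d f(t, B_t) = (f_t + (1/2) f_xx) dt + f_x dB_t. Compute partials of f(t, x) = -x^3*cos(2*t):
  f_t(t,x)  = 2*x^3*sin(2*t)
  f_x(t,x)  = -3*x^2*cos(2*t)
  f_xx(t,x) = -6*x*cos(2*t)
Assemble drift = f_t + (1/2) f_xx = x*(2*x^2*sin(2*t) - 3*cos(2*t)) and diffusion = f_x = -3*x^2*cos(2*t). Substituting x = B_t:
  d(-B_t^3*cos(2*t)) = (B_t*(2*B_t^2*sin(2*t) - 3*cos(2*t))) dt + (-3*B_t^2*cos(2*t)) dB_t.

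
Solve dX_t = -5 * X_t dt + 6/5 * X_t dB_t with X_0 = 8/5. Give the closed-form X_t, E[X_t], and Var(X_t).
X_t = 8/5 * exp((-143/25) t + (6/5) B_t); E[X_t] = 8*exp(-5*t)/5; Var(X_t) = (64*exp(36*t/25) - 64)*exp(-10*t)/25

For GBM dX = mu X dt + sigma X dB with X_0 = x_0, apply Itô to Y = log X: dY = (mu - sigma^2/2) dt + sigma dB, so Y_t = log(x_0) + (mu - sigma^2/2) t + sigma B_t and hence X_t = x_0 * exp((mu - sigma^2/2) t + sigma B_t).
With mu = -5, sigma = 6/5, x_0 = 8/5, this gives:
  X_t = 8/5 * exp((-143/25) * t + (6/5) * B_t).
Since sigma*B_t ~ Normal(0, sigma^2 t), E[exp(sigma*B_t)] = exp(sigma^2 t / 2); so E[X_t] = x_0 * exp((mu - sigma^2/2) t) * exp(sigma^2 t / 2) = x_0 * exp(mu t) = 8*exp(-5*t)/5.
Var(X_t) = E[X_t^2] - (E[X_t])^2 = x_0^2 * exp(2 mu t) * (exp(sigma^2 t) - 1) = (64*exp(36*t/25) - 64)*exp(-10*t)/25.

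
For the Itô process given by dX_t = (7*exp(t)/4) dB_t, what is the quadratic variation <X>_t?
<X>_t = 49*exp(2*t)/32 - 49/32

For an Itô process dX_t = a(t) dt + b(t) dB_t, the quadratic variation is <X>_t = int_0^t b(s)^2 ds (the drift term does not contribute). Here b(s) = 7*exp(s)/4, so
  b(s)^2 = 49*exp(2*s)/16.
Integrating from 0 to t:
  <X>_t = int_0^t (49*exp(2*s)/16) ds = 49*exp(2*t)/32 - 49/32.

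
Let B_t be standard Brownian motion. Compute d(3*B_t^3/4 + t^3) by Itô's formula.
d(3*B_t^3/4 + t^3) = (9*B_t/4 + 3*t^2) dt + (9*B_t^2/4) dB_t

Itô's formula for f(t, x): d f(t, B_t) = (f_t + (1/2) f_xx) dt + f_x dB_t. Compute partials of f(t, x) = t^3 + 3*x^3/4:
  f_t(t,x)  = 3*t^2
  f_x(t,x)  = 9*x^2/4
  f_xx(t,x) = 9*x/2
Assemble drift = f_t + (1/2) f_xx = 3*t^2 + 9*x/4 and diffusion = f_x = 9*x^2/4. Substituting x = B_t:
  d(3*B_t^3/4 + t^3) = (9*B_t/4 + 3*t^2) dt + (9*B_t^2/4) dB_t.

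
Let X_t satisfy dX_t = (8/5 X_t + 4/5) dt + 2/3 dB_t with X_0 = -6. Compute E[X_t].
E[X_t] = -11*exp(8*t/5)/2 - 1/2

Taking expectations and using E[dB_t] = 0, the mean m(t) = E[X_t] satisfies the ODE m'(t) = a m(t) + b with m(0) = x_0. With a = 8/5, b = 4/5, x_0 = -6, the solution is
  m(t) = x_0 * exp(a t) + (b/a) * (exp(a t) - 1)
       = (-6) * exp((8/5) t) + ((4/5)/(8/5)) * (exp((8/5) t) - 1)
       = -11*exp(8*t/5)/2 - 1/2.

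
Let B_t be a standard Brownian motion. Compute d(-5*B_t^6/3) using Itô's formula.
d(-5*B_t^6/3) = (-25*B_t^4) dt + (-10*B_t^5) dB_t

Itô's formula for f(B_t) gives d f(B_t) = f'(B_t) dB_t + (1/2) f''(B_t) dt. Compute derivatives of f(x) = -5*x^6/3:
  f'(x)  = -10*x^5
  f''(x) = -50*x^4
Substitute x = B_t and multiply the f'' term by 1/2:
  drift     = (1/2) * (-50*x^4) evaluated at B_t = -25*B_t^4
  diffusion = (-10*x^5) evaluated at B_t = -10*B_t^5
Therefore d(-5*B_t^6/3) = (-25*B_t^4) dt + (-10*B_t^5) dB_t.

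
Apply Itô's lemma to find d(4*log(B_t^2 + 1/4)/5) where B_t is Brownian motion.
d(4*log(B_t^2 + 1/4)/5) = (16*(1 - 4*B_t^2)/(5*(4*B_t^2 + 1)^2)) dt + (32*B_t/(5*(4*B_t^2 + 1))) dB_t

Itô's formula for f(B_t) gives d f(B_t) = f'(B_t) dB_t + (1/2) f''(B_t) dt. Compute derivatives of f(x) = 4*log(x^2 + 1/4)/5:
  f'(x)  = 32*x/(5*(4*x^2 + 1))
  f''(x) = 32*(1 - 4*x^2)/(5*(4*x^2 + 1)^2)
Substitute x = B_t and multiply the f'' term by 1/2:
  drift     = (1/2) * (32*(1 - 4*x^2)/(5*(4*x^2 + 1)^2)) evaluated at B_t = 16*(1 - 4*B_t^2)/(5*(4*B_t^2 + 1)^2)
  diffusion = (32*x/(5*(4*x^2 + 1))) evaluated at B_t = 32*B_t/(5*(4*B_t^2 + 1))
Therefore d(4*log(B_t^2 + 1/4)/5) = (16*(1 - 4*B_t^2)/(5*(4*B_t^2 + 1)^2)) dt + (32*B_t/(5*(4*B_t^2 + 1))) dB_t.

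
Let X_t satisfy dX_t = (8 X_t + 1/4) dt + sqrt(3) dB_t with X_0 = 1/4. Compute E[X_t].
E[X_t] = 9*exp(8*t)/32 - 1/32

Taking expectations and using E[dB_t] = 0, the mean m(t) = E[X_t] satisfies the ODE m'(t) = a m(t) + b with m(0) = x_0. With a = 8, b = 1/4, x_0 = 1/4, the solution is
  m(t) = x_0 * exp(a t) + (b/a) * (exp(a t) - 1)
       = (1/4) * exp(8 t) + ((1/4)/8) * (exp(8 t) - 1)
       = 9*exp(8*t)/32 - 1/32.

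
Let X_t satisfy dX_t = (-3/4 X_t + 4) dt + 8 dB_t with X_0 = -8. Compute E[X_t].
E[X_t] = 16/3 - 40*exp(-3*t/4)/3

Taking expectations and using E[dB_t] = 0, the mean m(t) = E[X_t] satisfies the ODE m'(t) = a m(t) + b with m(0) = x_0. With a = -3/4, b = 4, x_0 = -8, the solution is
  m(t) = x_0 * exp(a t) + (b/a) * (exp(a t) - 1)
       = (-8) * exp((-3/4) t) + (4/(-3/4)) * (exp((-3/4) t) - 1)
       = 16/3 - 40*exp(-3*t/4)/3.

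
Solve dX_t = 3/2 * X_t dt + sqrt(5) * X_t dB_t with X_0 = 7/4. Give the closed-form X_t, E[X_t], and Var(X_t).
X_t = 7/4 * exp((-1) t + (sqrt(5)) B_t); E[X_t] = 7*exp(3*t/2)/4; Var(X_t) = 49*(exp(5*t) - 1)*exp(3*t)/16

For GBM dX = mu X dt + sigma X dB with X_0 = x_0, apply Itô to Y = log X: dY = (mu - sigma^2/2) dt + sigma dB, so Y_t = log(x_0) + (mu - sigma^2/2) t + sigma B_t and hence X_t = x_0 * exp((mu - sigma^2/2) t + sigma B_t).
With mu = 3/2, sigma = sqrt(5), x_0 = 7/4, this gives:
  X_t = 7/4 * exp((-1) * t + (sqrt(5)) * B_t).
Since sigma*B_t ~ Normal(0, sigma^2 t), E[exp(sigma*B_t)] = exp(sigma^2 t / 2); so E[X_t] = x_0 * exp((mu - sigma^2/2) t) * exp(sigma^2 t / 2) = x_0 * exp(mu t) = 7*exp(3*t/2)/4.
Var(X_t) = E[X_t^2] - (E[X_t])^2 = x_0^2 * exp(2 mu t) * (exp(sigma^2 t) - 1) = 49*(exp(5*t) - 1)*exp(3*t)/16.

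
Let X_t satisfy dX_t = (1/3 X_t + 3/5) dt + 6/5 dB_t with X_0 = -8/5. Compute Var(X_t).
Var(X_t) = 54*exp(2*t/3)/25 - 54/25

The variance V(t) = Var(X_t) satisfies V'(t) = 2 a V(t) + c^2 with V(0) = 0 (drift coefficient is linear in X, diffusion is constant). With a = 1/3, c = 6/5, the solution is
  V(t) = (c^2 / (2 a)) * (exp(2 a t) - 1)
       = ((6/5)^2 / (2*(1/3))) * (exp((2/3) t) - 1)
       = 54*exp(2*t/3)/25 - 54/25.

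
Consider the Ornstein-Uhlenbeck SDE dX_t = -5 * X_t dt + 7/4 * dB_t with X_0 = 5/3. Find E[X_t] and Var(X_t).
E[X_t] = 5*exp(-5*t)/3; Var(X_t) = 49/160 - 49*exp(-10*t)/160

The OU SDE dX = -theta X dt + sigma dB admits the integrating factor exp(theta t): d(exp(theta t) X_t) = sigma exp(theta t) dB_t. Integrating from 0 to t:
  X_t = x_0 * exp(-theta t) + sigma * int_0^t exp(-theta (t-s)) dB_s.
The Itô integral has mean 0 and (by the Itô isometry) variance sigma^2 * int_0^t exp(-2 theta (t - s)) ds = sigma^2 * (1 - exp(-2 theta t)) / (2 theta).
With theta = 5, sigma = 7/4, x_0 = 5/3:
  E[X_t] = 5/3 * exp(-5 t) = 5*exp(-5*t)/3
  Var(X_t) = (7/4)^2 * (1 - exp(-2*5 t)) / (2 * 5) = 49/160 - 49*exp(-10*t)/160.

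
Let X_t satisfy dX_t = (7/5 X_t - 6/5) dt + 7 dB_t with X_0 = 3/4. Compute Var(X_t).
Var(X_t) = 35*exp(14*t/5)/2 - 35/2

The variance V(t) = Var(X_t) satisfies V'(t) = 2 a V(t) + c^2 with V(0) = 0 (drift coefficient is linear in X, diffusion is constant). With a = 7/5, c = 7, the solution is
  V(t) = (c^2 / (2 a)) * (exp(2 a t) - 1)
       = (7^2 / (2*(7/5))) * (exp((14/5) t) - 1)
       = 35*exp(14*t/5)/2 - 35/2.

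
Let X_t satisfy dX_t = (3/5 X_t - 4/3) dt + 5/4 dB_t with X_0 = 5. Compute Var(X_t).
Var(X_t) = 125*exp(6*t/5)/96 - 125/96

The variance V(t) = Var(X_t) satisfies V'(t) = 2 a V(t) + c^2 with V(0) = 0 (drift coefficient is linear in X, diffusion is constant). With a = 3/5, c = 5/4, the solution is
  V(t) = (c^2 / (2 a)) * (exp(2 a t) - 1)
       = ((5/4)^2 / (2*(3/5))) * (exp((6/5) t) - 1)
       = 125*exp(6*t/5)/96 - 125/96.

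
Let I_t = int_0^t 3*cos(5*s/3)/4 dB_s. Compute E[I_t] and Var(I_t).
E[I_t] = 0; Var(I_t) = 9*t/32 + 27*sin(10*t/3)/320

The Itô integral of a deterministic integrand f(s) has mean 0 because each increment f(s) * (B_{s+ds} - B_s) has mean 0. By the Itô isometry:
  Var( int_0^t f(s) dB_s ) = E[ (int_0^t f(s) dB_s)^2 ] = int_0^t f(s)^2 ds.
Here f(s) = 3*cos(5*s/3)/4, so f(s)^2 = 9*cos(5*s/3)^2/16. Integrate:
  int_0^t (9*cos(5*s/3)^2/16) ds = 9*t/32 + 27*sin(10*t/3)/320.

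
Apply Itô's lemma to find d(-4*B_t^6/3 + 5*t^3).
d(-4*B_t^6/3 + 5*t^3) = (-20*B_t^4 + 15*t^2) dt + (-8*B_t^5) dB_t

Itô's formula for f(t, x): d f(t, B_t) = (f_t + (1/2) f_xx) dt + f_x dB_t. Compute partials of f(t, x) = 5*t^3 - 4*x^6/3:
  f_t(t,x)  = 15*t^2
  f_x(t,x)  = -8*x^5
  f_xx(t,x) = -40*x^4
Assemble drift = f_t + (1/2) f_xx = 15*t^2 - 20*x^4 and diffusion = f_x = -8*x^5. Substituting x = B_t:
  d(-4*B_t^6/3 + 5*t^3) = (-20*B_t^4 + 15*t^2) dt + (-8*B_t^5) dB_t.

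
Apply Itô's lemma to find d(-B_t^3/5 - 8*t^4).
d(-B_t^3/5 - 8*t^4) = (-3*B_t/5 - 32*t^3) dt + (-3*B_t^2/5) dB_t

Itô's formula for f(t, x): d f(t, B_t) = (f_t + (1/2) f_xx) dt + f_x dB_t. Compute partials of f(t, x) = -8*t^4 - x^3/5:
  f_t(t,x)  = -32*t^3
  f_x(t,x)  = -3*x^2/5
  f_xx(t,x) = -6*x/5
Assemble drift = f_t + (1/2) f_xx = -32*t^3 - 3*x/5 and diffusion = f_x = -3*x^2/5. Substituting x = B_t:
  d(-B_t^3/5 - 8*t^4) = (-3*B_t/5 - 32*t^3) dt + (-3*B_t^2/5) dB_t.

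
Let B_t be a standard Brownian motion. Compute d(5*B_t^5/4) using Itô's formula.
d(5*B_t^5/4) = (25*B_t^3/2) dt + (25*B_t^4/4) dB_t

Itô's formula for f(B_t) gives d f(B_t) = f'(B_t) dB_t + (1/2) f''(B_t) dt. Compute derivatives of f(x) = 5*x^5/4:
  f'(x)  = 25*x^4/4
  f''(x) = 25*x^3
Substitute x = B_t and multiply the f'' term by 1/2:
  drift     = (1/2) * (25*x^3) evaluated at B_t = 25*B_t^3/2
  diffusion = (25*x^4/4) evaluated at B_t = 25*B_t^4/4
Therefore d(5*B_t^5/4) = (25*B_t^3/2) dt + (25*B_t^4/4) dB_t.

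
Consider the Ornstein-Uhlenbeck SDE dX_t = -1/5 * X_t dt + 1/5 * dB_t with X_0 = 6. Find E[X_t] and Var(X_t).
E[X_t] = 6*exp(-t/5); Var(X_t) = 1/10 - exp(-2*t/5)/10

The OU SDE dX = -theta X dt + sigma dB admits the integrating factor exp(theta t): d(exp(theta t) X_t) = sigma exp(theta t) dB_t. Integrating from 0 to t:
  X_t = x_0 * exp(-theta t) + sigma * int_0^t exp(-theta (t-s)) dB_s.
The Itô integral has mean 0 and (by the Itô isometry) variance sigma^2 * int_0^t exp(-2 theta (t - s)) ds = sigma^2 * (1 - exp(-2 theta t)) / (2 theta).
With theta = 1/5, sigma = 1/5, x_0 = 6:
  E[X_t] = 6 * exp(-1/5 t) = 6*exp(-t/5)
  Var(X_t) = (1/5)^2 * (1 - exp(-2*1/5 t)) / (2 * 1/5) = 1/10 - exp(-2*t/5)/10.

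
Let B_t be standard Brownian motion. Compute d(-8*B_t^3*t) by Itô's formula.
d(-8*B_t^3*t) = (8*B_t*(-B_t^2 - 3*t)) dt + (-24*B_t^2*t) dB_t

Itô's formula for f(t, x): d f(t, B_t) = (f_t + (1/2) f_xx) dt + f_x dB_t. Compute partials of f(t, x) = -8*t*x^3:
  f_t(t,x)  = -8*x^3
  f_x(t,x)  = -24*t*x^2
  f_xx(t,x) = -48*t*x
Assemble drift = f_t + (1/2) f_xx = 8*x*(-3*t - x^2) and diffusion = f_x = -24*t*x^2. Substituting x = B_t:
  d(-8*B_t^3*t) = (8*B_t*(-B_t^2 - 3*t)) dt + (-24*B_t^2*t) dB_t.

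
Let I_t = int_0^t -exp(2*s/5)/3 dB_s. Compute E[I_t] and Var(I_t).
E[I_t] = 0; Var(I_t) = 5*exp(4*t/5)/36 - 5/36

The Itô integral of a deterministic integrand f(s) has mean 0 because each increment f(s) * (B_{s+ds} - B_s) has mean 0. By the Itô isometry:
  Var( int_0^t f(s) dB_s ) = E[ (int_0^t f(s) dB_s)^2 ] = int_0^t f(s)^2 ds.
Here f(s) = -exp(2*s/5)/3, so f(s)^2 = exp(4*s/5)/9. Integrate:
  int_0^t (exp(4*s/5)/9) ds = 5*exp(4*t/5)/36 - 5/36.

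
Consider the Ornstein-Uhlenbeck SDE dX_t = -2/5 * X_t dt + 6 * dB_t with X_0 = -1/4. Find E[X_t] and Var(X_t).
E[X_t] = -exp(-2*t/5)/4; Var(X_t) = 45 - 45*exp(-4*t/5)

The OU SDE dX = -theta X dt + sigma dB admits the integrating factor exp(theta t): d(exp(theta t) X_t) = sigma exp(theta t) dB_t. Integrating from 0 to t:
  X_t = x_0 * exp(-theta t) + sigma * int_0^t exp(-theta (t-s)) dB_s.
The Itô integral has mean 0 and (by the Itô isometry) variance sigma^2 * int_0^t exp(-2 theta (t - s)) ds = sigma^2 * (1 - exp(-2 theta t)) / (2 theta).
With theta = 2/5, sigma = 6, x_0 = -1/4:
  E[X_t] = -1/4 * exp(-2/5 t) = -exp(-2*t/5)/4
  Var(X_t) = (6)^2 * (1 - exp(-2*2/5 t)) / (2 * 2/5) = 45 - 45*exp(-4*t/5).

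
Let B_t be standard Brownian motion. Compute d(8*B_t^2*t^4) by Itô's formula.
d(8*B_t^2*t^4) = (8*t^3*(4*B_t^2 + t)) dt + (16*B_t*t^4) dB_t

Itô's formula for f(t, x): d f(t, B_t) = (f_t + (1/2) f_xx) dt + f_x dB_t. Compute partials of f(t, x) = 8*t^4*x^2:
  f_t(t,x)  = 32*t^3*x^2
  f_x(t,x)  = 16*t^4*x
  f_xx(t,x) = 16*t^4
Assemble drift = f_t + (1/2) f_xx = 8*t^3*(t + 4*x^2) and diffusion = f_x = 16*t^4*x. Substituting x = B_t:
  d(8*B_t^2*t^4) = (8*t^3*(4*B_t^2 + t)) dt + (16*B_t*t^4) dB_t.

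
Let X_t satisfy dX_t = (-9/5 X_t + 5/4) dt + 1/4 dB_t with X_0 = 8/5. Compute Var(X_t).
Var(X_t) = 5/288 - 5*exp(-18*t/5)/288

The variance V(t) = Var(X_t) satisfies V'(t) = 2 a V(t) + c^2 with V(0) = 0 (drift coefficient is linear in X, diffusion is constant). With a = -9/5, c = 1/4, the solution is
  V(t) = (c^2 / (2 a)) * (exp(2 a t) - 1)
       = ((1/4)^2 / (2*(-9/5))) * (exp((-18/5) t) - 1)
       = 5/288 - 5*exp(-18*t/5)/288.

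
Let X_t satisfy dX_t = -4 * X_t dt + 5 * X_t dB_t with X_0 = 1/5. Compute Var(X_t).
Var(X_t) = (exp(25*t) - 1)*exp(-8*t)/25

For GBM dX = mu X dt + sigma X dB with X_0 = x_0, apply Itô to Y = log X: dY = (mu - sigma^2/2) dt + sigma dB, so Y_t = log(x_0) + (mu - sigma^2/2) t + sigma B_t and hence X_t = x_0 * exp((mu - sigma^2/2) t + sigma B_t).
With mu = -4, sigma = 5, x_0 = 1/5, this gives:
  X_t = 1/5 * exp((-33/2) * t + (5) * B_t).
Since sigma*B_t ~ Normal(0, sigma^2 t), E[exp(sigma*B_t)] = exp(sigma^2 t / 2); so E[X_t] = x_0 * exp((mu - sigma^2/2) t) * exp(sigma^2 t / 2) = x_0 * exp(mu t) = exp(-4*t)/5.
Var(X_t) = E[X_t^2] - (E[X_t])^2 = x_0^2 * exp(2 mu t) * (exp(sigma^2 t) - 1) = (exp(25*t) - 1)*exp(-8*t)/25.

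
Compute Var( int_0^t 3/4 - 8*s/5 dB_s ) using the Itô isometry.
Var = t*(1024*t^2 - 1440*t + 675)/1200

The Itô integral of a deterministic integrand f(s) has mean 0 because each increment f(s) * (B_{s+ds} - B_s) has mean 0. By the Itô isometry:
  Var( int_0^t f(s) dB_s ) = E[ (int_0^t f(s) dB_s)^2 ] = int_0^t f(s)^2 ds.
Here f(s) = 3/4 - 8*s/5, so f(s)^2 = (32*s - 15)^2/400. Integrate:
  int_0^t ((32*s - 15)^2/400) ds = t*(1024*t^2 - 1440*t + 675)/1200.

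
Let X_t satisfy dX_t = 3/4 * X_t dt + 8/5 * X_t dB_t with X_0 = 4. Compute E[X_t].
E[X_t] = 4*exp(3*t/4)

For GBM dX = mu X dt + sigma X dB with X_0 = x_0, apply Itô to Y = log X: dY = (mu - sigma^2/2) dt + sigma dB, so Y_t = log(x_0) + (mu - sigma^2/2) t + sigma B_t and hence X_t = x_0 * exp((mu - sigma^2/2) t + sigma B_t).
With mu = 3/4, sigma = 8/5, x_0 = 4, this gives:
  X_t = 4 * exp((-53/100) * t + (8/5) * B_t).
Since sigma*B_t ~ Normal(0, sigma^2 t), E[exp(sigma*B_t)] = exp(sigma^2 t / 2); so E[X_t] = x_0 * exp((mu - sigma^2/2) t) * exp(sigma^2 t / 2) = x_0 * exp(mu t) = 4*exp(3*t/4).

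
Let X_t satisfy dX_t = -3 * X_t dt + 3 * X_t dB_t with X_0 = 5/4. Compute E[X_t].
E[X_t] = 5*exp(-3*t)/4

For GBM dX = mu X dt + sigma X dB with X_0 = x_0, apply Itô to Y = log X: dY = (mu - sigma^2/2) dt + sigma dB, so Y_t = log(x_0) + (mu - sigma^2/2) t + sigma B_t and hence X_t = x_0 * exp((mu - sigma^2/2) t + sigma B_t).
With mu = -3, sigma = 3, x_0 = 5/4, this gives:
  X_t = 5/4 * exp((-15/2) * t + (3) * B_t).
Since sigma*B_t ~ Normal(0, sigma^2 t), E[exp(sigma*B_t)] = exp(sigma^2 t / 2); so E[X_t] = x_0 * exp((mu - sigma^2/2) t) * exp(sigma^2 t / 2) = x_0 * exp(mu t) = 5*exp(-3*t)/4.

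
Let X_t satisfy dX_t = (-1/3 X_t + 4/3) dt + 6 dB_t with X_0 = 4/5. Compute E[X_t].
E[X_t] = 4 - 16*exp(-t/3)/5

Taking expectations and using E[dB_t] = 0, the mean m(t) = E[X_t] satisfies the ODE m'(t) = a m(t) + b with m(0) = x_0. With a = -1/3, b = 4/3, x_0 = 4/5, the solution is
  m(t) = x_0 * exp(a t) + (b/a) * (exp(a t) - 1)
       = (4/5) * exp((-1/3) t) + ((4/3)/(-1/3)) * (exp((-1/3) t) - 1)
       = 4 - 16*exp(-t/3)/5.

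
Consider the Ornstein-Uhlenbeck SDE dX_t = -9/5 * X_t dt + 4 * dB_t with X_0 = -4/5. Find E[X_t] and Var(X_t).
E[X_t] = -4*exp(-9*t/5)/5; Var(X_t) = 40/9 - 40*exp(-18*t/5)/9

The OU SDE dX = -theta X dt + sigma dB admits the integrating factor exp(theta t): d(exp(theta t) X_t) = sigma exp(theta t) dB_t. Integrating from 0 to t:
  X_t = x_0 * exp(-theta t) + sigma * int_0^t exp(-theta (t-s)) dB_s.
The Itô integral has mean 0 and (by the Itô isometry) variance sigma^2 * int_0^t exp(-2 theta (t - s)) ds = sigma^2 * (1 - exp(-2 theta t)) / (2 theta).
With theta = 9/5, sigma = 4, x_0 = -4/5:
  E[X_t] = -4/5 * exp(-9/5 t) = -4*exp(-9*t/5)/5
  Var(X_t) = (4)^2 * (1 - exp(-2*9/5 t)) / (2 * 9/5) = 40/9 - 40*exp(-18*t/5)/9.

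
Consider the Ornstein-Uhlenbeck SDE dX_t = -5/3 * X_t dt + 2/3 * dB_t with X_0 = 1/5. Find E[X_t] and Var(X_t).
E[X_t] = exp(-5*t/3)/5; Var(X_t) = 2/15 - 2*exp(-10*t/3)/15

The OU SDE dX = -theta X dt + sigma dB admits the integrating factor exp(theta t): d(exp(theta t) X_t) = sigma exp(theta t) dB_t. Integrating from 0 to t:
  X_t = x_0 * exp(-theta t) + sigma * int_0^t exp(-theta (t-s)) dB_s.
The Itô integral has mean 0 and (by the Itô isometry) variance sigma^2 * int_0^t exp(-2 theta (t - s)) ds = sigma^2 * (1 - exp(-2 theta t)) / (2 theta).
With theta = 5/3, sigma = 2/3, x_0 = 1/5:
  E[X_t] = 1/5 * exp(-5/3 t) = exp(-5*t/3)/5
  Var(X_t) = (2/3)^2 * (1 - exp(-2*5/3 t)) / (2 * 5/3) = 2/15 - 2*exp(-10*t/3)/15.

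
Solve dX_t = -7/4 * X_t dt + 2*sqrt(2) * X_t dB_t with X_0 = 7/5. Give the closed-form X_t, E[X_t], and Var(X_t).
X_t = 7/5 * exp((-23/4) t + (2*sqrt(2)) B_t); E[X_t] = 7*exp(-7*t/4)/5; Var(X_t) = (49*exp(8*t) - 49)*exp(-7*t/2)/25

For GBM dX = mu X dt + sigma X dB with X_0 = x_0, apply Itô to Y = log X: dY = (mu - sigma^2/2) dt + sigma dB, so Y_t = log(x_0) + (mu - sigma^2/2) t + sigma B_t and hence X_t = x_0 * exp((mu - sigma^2/2) t + sigma B_t).
With mu = -7/4, sigma = 2*sqrt(2), x_0 = 7/5, this gives:
  X_t = 7/5 * exp((-23/4) * t + (2*sqrt(2)) * B_t).
Since sigma*B_t ~ Normal(0, sigma^2 t), E[exp(sigma*B_t)] = exp(sigma^2 t / 2); so E[X_t] = x_0 * exp((mu - sigma^2/2) t) * exp(sigma^2 t / 2) = x_0 * exp(mu t) = 7*exp(-7*t/4)/5.
Var(X_t) = E[X_t^2] - (E[X_t])^2 = x_0^2 * exp(2 mu t) * (exp(sigma^2 t) - 1) = (49*exp(8*t) - 49)*exp(-7*t/2)/25.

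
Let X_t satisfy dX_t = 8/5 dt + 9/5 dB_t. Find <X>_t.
<X>_t = 81*t/25

For an Itô process dX_t = a(t) dt + b(t) dB_t, the quadratic variation is <X>_t = int_0^t b(s)^2 ds (the drift term does not contribute). Here b(s) = 9/5, so
  b(s)^2 = 81/25.
Integrating from 0 to t:
  <X>_t = int_0^t (81/25) ds = 81*t/25.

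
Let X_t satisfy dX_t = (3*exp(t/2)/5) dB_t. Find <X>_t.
<X>_t = 9*exp(t)/25 - 9/25

For an Itô process dX_t = a(t) dt + b(t) dB_t, the quadratic variation is <X>_t = int_0^t b(s)^2 ds (the drift term does not contribute). Here b(s) = 3*exp(s/2)/5, so
  b(s)^2 = 9*exp(s)/25.
Integrating from 0 to t:
  <X>_t = int_0^t (9*exp(s)/25) ds = 9*exp(t)/25 - 9/25.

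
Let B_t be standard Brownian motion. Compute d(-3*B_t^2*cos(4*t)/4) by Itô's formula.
d(-3*B_t^2*cos(4*t)/4) = (3*B_t^2*sin(4*t) - 3*cos(4*t)/4) dt + (-3*B_t*cos(4*t)/2) dB_t

Itô's formula for f(t, x): d f(t, B_t) = (f_t + (1/2) f_xx) dt + f_x dB_t. Compute partials of f(t, x) = -3*x^2*cos(4*t)/4:
  f_t(t,x)  = 3*x^2*sin(4*t)
  f_x(t,x)  = -3*x*cos(4*t)/2
  f_xx(t,x) = -3*cos(4*t)/2
Assemble drift = f_t + (1/2) f_xx = 3*x^2*sin(4*t) - 3*cos(4*t)/4 and diffusion = f_x = -3*x*cos(4*t)/2. Substituting x = B_t:
  d(-3*B_t^2*cos(4*t)/4) = (3*B_t^2*sin(4*t) - 3*cos(4*t)/4) dt + (-3*B_t*cos(4*t)/2) dB_t.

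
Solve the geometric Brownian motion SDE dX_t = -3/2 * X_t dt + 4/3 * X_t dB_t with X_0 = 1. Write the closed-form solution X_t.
X_t = 1 * exp((-43/18) * t + (4/3) * B_t)

For GBM dX = mu X dt + sigma X dB with X_0 = x_0, apply Itô to Y = log X: dY = (mu - sigma^2/2) dt + sigma dB, so Y_t = log(x_0) + (mu - sigma^2/2) t + sigma B_t and hence X_t = x_0 * exp((mu - sigma^2/2) t + sigma B_t).
With mu = -3/2, sigma = 4/3, x_0 = 1, this gives:
  X_t = 1 * exp((-43/18) * t + (4/3) * B_t).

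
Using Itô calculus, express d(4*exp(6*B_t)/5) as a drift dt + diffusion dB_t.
d(4*exp(6*B_t)/5) = (72*exp(6*B_t)/5) dt + (24*exp(6*B_t)/5) dB_t

Itô's formula for f(B_t) gives d f(B_t) = f'(B_t) dB_t + (1/2) f''(B_t) dt. Compute derivatives of f(x) = 4*exp(6*x)/5:
  f'(x)  = 24*exp(6*x)/5
  f''(x) = 144*exp(6*x)/5
Substitute x = B_t and multiply the f'' term by 1/2:
  drift     = (1/2) * (144*exp(6*x)/5) evaluated at B_t = 72*exp(6*B_t)/5
  diffusion = (24*exp(6*x)/5) evaluated at B_t = 24*exp(6*B_t)/5
Therefore d(4*exp(6*B_t)/5) = (72*exp(6*B_t)/5) dt + (24*exp(6*B_t)/5) dB_t.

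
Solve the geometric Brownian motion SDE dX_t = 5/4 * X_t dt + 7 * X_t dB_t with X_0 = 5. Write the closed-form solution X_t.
X_t = 5 * exp((-93/4) * t + (7) * B_t)

For GBM dX = mu X dt + sigma X dB with X_0 = x_0, apply Itô to Y = log X: dY = (mu - sigma^2/2) dt + sigma dB, so Y_t = log(x_0) + (mu - sigma^2/2) t + sigma B_t and hence X_t = x_0 * exp((mu - sigma^2/2) t + sigma B_t).
With mu = 5/4, sigma = 7, x_0 = 5, this gives:
  X_t = 5 * exp((-93/4) * t + (7) * B_t).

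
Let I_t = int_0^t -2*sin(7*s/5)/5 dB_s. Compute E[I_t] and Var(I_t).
E[I_t] = 0; Var(I_t) = 2*t/25 - sin(14*t/5)/35

The Itô integral of a deterministic integrand f(s) has mean 0 because each increment f(s) * (B_{s+ds} - B_s) has mean 0. By the Itô isometry:
  Var( int_0^t f(s) dB_s ) = E[ (int_0^t f(s) dB_s)^2 ] = int_0^t f(s)^2 ds.
Here f(s) = -2*sin(7*s/5)/5, so f(s)^2 = 4*sin(7*s/5)^2/25. Integrate:
  int_0^t (4*sin(7*s/5)^2/25) ds = 2*t/25 - sin(14*t/5)/35.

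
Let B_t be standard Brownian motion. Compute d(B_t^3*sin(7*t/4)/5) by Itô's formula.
d(B_t^3*sin(7*t/4)/5) = (B_t*(7*B_t^2*cos(7*t/4) + 12*sin(7*t/4))/20) dt + (3*B_t^2*sin(7*t/4)/5) dB_t

Itô's formula for f(t, x): d f(t, B_t) = (f_t + (1/2) f_xx) dt + f_x dB_t. Compute partials of f(t, x) = x^3*sin(7*t/4)/5:
  f_t(t,x)  = 7*x^3*cos(7*t/4)/20
  f_x(t,x)  = 3*x^2*sin(7*t/4)/5
  f_xx(t,x) = 6*x*sin(7*t/4)/5
Assemble drift = f_t + (1/2) f_xx = x*(7*x^2*cos(7*t/4) + 12*sin(7*t/4))/20 and diffusion = f_x = 3*x^2*sin(7*t/4)/5. Substituting x = B_t:
  d(B_t^3*sin(7*t/4)/5) = (B_t*(7*B_t^2*cos(7*t/4) + 12*sin(7*t/4))/20) dt + (3*B_t^2*sin(7*t/4)/5) dB_t.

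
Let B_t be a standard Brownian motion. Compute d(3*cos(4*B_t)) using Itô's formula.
d(3*cos(4*B_t)) = (-24*cos(4*B_t)) dt + (-12*sin(4*B_t)) dB_t

Itô's formula for f(B_t) gives d f(B_t) = f'(B_t) dB_t + (1/2) f''(B_t) dt. Compute derivatives of f(x) = 3*cos(4*x):
  f'(x)  = -12*sin(4*x)
  f''(x) = -48*cos(4*x)
Substitute x = B_t and multiply the f'' term by 1/2:
  drift     = (1/2) * (-48*cos(4*x)) evaluated at B_t = -24*cos(4*B_t)
  diffusion = (-12*sin(4*x)) evaluated at B_t = -12*sin(4*B_t)
Therefore d(3*cos(4*B_t)) = (-24*cos(4*B_t)) dt + (-12*sin(4*B_t)) dB_t.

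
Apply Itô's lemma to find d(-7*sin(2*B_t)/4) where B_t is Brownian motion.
d(-7*sin(2*B_t)/4) = (7*sin(2*B_t)/2) dt + (-7*cos(2*B_t)/2) dB_t

Itô's formula for f(B_t) gives d f(B_t) = f'(B_t) dB_t + (1/2) f''(B_t) dt. Compute derivatives of f(x) = -7*sin(2*x)/4:
  f'(x)  = -7*cos(2*x)/2
  f''(x) = 7*sin(2*x)
Substitute x = B_t and multiply the f'' term by 1/2:
  drift     = (1/2) * (7*sin(2*x)) evaluated at B_t = 7*sin(2*B_t)/2
  diffusion = (-7*cos(2*x)/2) evaluated at B_t = -7*cos(2*B_t)/2
Therefore d(-7*sin(2*B_t)/4) = (7*sin(2*B_t)/2) dt + (-7*cos(2*B_t)/2) dB_t.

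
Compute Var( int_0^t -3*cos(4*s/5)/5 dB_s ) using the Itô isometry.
Var = 9*t/50 + 9*sin(4*t/5)*cos(4*t/5)/40

The Itô integral of a deterministic integrand f(s) has mean 0 because each increment f(s) * (B_{s+ds} - B_s) has mean 0. By the Itô isometry:
  Var( int_0^t f(s) dB_s ) = E[ (int_0^t f(s) dB_s)^2 ] = int_0^t f(s)^2 ds.
Here f(s) = -3*cos(4*s/5)/5, so f(s)^2 = 9*cos(4*s/5)^2/25. Integrate:
  int_0^t (9*cos(4*s/5)^2/25) ds = 9*t/50 + 9*sin(4*t/5)*cos(4*t/5)/40.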